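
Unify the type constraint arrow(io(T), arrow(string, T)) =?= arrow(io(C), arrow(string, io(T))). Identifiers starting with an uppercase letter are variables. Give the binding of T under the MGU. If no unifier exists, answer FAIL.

Decompose arrow/2: io(T) =?= io(C),  arrow(string, T) =?= arrow(string, io(T)).
Decompose io/1: T =?= C.
Bind T := C; substituting into the remaining equation gives: arrow(string, C) =?= arrow(string, io(C)).
Decompose arrow/2: string =?= string,  C =?= io(C).
Delete trivial equation string =?= string.
Occurs check fails: C occurs in io(C); the equation C =?= io(C) has no finite solution.

FAIL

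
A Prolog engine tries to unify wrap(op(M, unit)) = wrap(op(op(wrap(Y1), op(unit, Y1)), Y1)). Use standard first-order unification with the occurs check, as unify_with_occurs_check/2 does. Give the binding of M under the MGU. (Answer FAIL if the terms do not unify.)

op(wrap(unit), op(unit, unit))

Decompose wrap/1: op(M, unit) = op(op(wrap(Y1), op(unit, Y1)), Y1).
Decompose op/2: M = op(wrap(Y1), op(unit, Y1)),  unit = Y1.
Bind M := op(wrap(Y1), op(unit, Y1)); no other remaining equation mentions M.
Bind Y1 := unit. Substituting into the earlier binding gives M := op(wrap(unit), op(unit, unit)).
MGU = { M = op(wrap(unit), op(unit, unit)), Y1 = unit }, so M = op(wrap(unit), op(unit, unit)).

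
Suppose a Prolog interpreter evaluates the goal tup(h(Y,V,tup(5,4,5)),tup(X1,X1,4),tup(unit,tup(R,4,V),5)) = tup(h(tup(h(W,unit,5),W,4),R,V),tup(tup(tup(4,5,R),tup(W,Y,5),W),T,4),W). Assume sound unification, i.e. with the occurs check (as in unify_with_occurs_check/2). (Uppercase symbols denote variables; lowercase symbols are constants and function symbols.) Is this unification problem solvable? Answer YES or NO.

Decompose tup/3: h(Y,V,tup(5,4,5)) = h(tup(h(W,unit,5),W,4),R,V),  tup(X1,X1,4) = tup(tup(tup(4,5,R),tup(W,Y,5),W),T,4),  tup(unit,tup(R,4,V),5) = W.
Decompose h/3: Y = tup(h(W,unit,5),W,4),  V = R,  tup(5,4,5) = V.
Bind Y := tup(h(W,unit,5),W,4); substituting into the one remaining equation that mentions Y gives: tup(X1,X1,4) = tup(tup(tup(4,5,R),tup(W,tup(h(W,unit,5),W,4),5),W),T,4).
Bind V := R; substituting into the 2 remaining equations that mention V gives: tup(5,4,5) = R,  tup(unit,tup(R,4,R),5) = W.
Bind R := tup(5,4,5); substituting into the remaining equations gives: tup(X1,X1,4) = tup(tup(tup(4,5,tup(5,4,5)),tup(W,tup(h(W,unit,5),W,4),5),W),T,4),  tup(unit,tup(tup(5,4,5),4,tup(5,4,5)),5) = W. Substituting into the earlier binding gives V := tup(5,4,5).
Decompose tup/3: X1 = tup(tup(4,5,tup(5,4,5)),tup(W,tup(h(W,unit,5),W,4),5),W),  X1 = T,  4 = 4.
Bind X1 := tup(tup(4,5,tup(5,4,5)),tup(W,tup(h(W,unit,5),W,4),5),W); substituting into the one remaining equation that mentions X1 gives: tup(tup(4,5,tup(5,4,5)),tup(W,tup(h(W,unit,5),W,4),5),W) = T.
Bind T := tup(tup(4,5,tup(5,4,5)),tup(W,tup(h(W,unit,5),W,4),5),W); no other remaining equation mentions T.
Delete trivial equation 4 = 4.
Bind W := tup(unit,tup(tup(5,4,5),4,tup(5,4,5)),5). Substituting into the earlier bindings gives Y := tup(h(tup(unit,tup(tup(5,4,5),4,tup(5,4,5)),5),unit,5),tup(unit,tup(tup(5,4,5),4,tup(5,4,5)),5),4), X1 := tup(tup(4,5,tup(5,4,5)),tup(tup(unit,tup(tup(5,4,5),4,tup(5,4,5)),5),tup(h(tup(unit,tup(tup(5,4,5),4,tup(5,4,5)),5),unit,5),tup(unit,tup(tup(5,4,5),4,tup(5,4,5)),5),4),5),tup(unit,tup(tup(5,4,5),4,tup(5,4,5)),5)), T := tup(tup(4,5,tup(5,4,5)),tup(tup(unit,tup(tup(5,4,5),4,tup(5,4,5)),5),tup(h(tup(unit,tup(tup(5,4,5),4,tup(5,4,5)),5),unit,5),tup(unit,tup(tup(5,4,5),4,tup(5,4,5)),5),4),5),tup(unit,tup(tup(5,4,5),4,tup(5,4,5)),5)).
No equations remain and no clash or occurs-check failure arose, so a unifier exists.

YES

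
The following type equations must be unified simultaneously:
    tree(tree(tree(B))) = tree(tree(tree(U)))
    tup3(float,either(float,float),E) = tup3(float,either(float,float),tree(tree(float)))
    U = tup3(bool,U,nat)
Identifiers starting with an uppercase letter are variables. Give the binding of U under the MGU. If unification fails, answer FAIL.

FAIL

Decompose tree/1: tree(tree(B)) = tree(tree(U)).
Decompose tree/1: tree(B) = tree(U).
Decompose tree/1: B = U.
Bind B := U; no other remaining equation mentions B.
Decompose tup3/3: float = float,  either(float,float) = either(float,float),  E = tree(tree(float)).
Delete trivial equation float = float.
Delete trivial equation either(float,float) = either(float,float).
Bind E := tree(tree(float)); no other remaining equation mentions E.
Occurs check fails: U occurs in tup3(bool,U,nat); the equation U = tup3(bool,U,nat) has no finite solution.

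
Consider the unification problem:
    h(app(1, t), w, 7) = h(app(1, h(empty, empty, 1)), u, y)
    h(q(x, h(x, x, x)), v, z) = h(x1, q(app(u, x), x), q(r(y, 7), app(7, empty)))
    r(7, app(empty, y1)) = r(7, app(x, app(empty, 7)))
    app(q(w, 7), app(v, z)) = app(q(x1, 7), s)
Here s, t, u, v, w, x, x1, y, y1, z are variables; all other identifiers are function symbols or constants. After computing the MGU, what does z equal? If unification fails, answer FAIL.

q(r(7, 7), app(7, empty))

Decompose h/3: app(1, t) = app(1, h(empty, empty, 1)),  w = u,  7 = y.
Decompose app/2: 1 = 1,  t = h(empty, empty, 1).
Delete trivial equation 1 = 1.
Bind t := h(empty, empty, 1); no other remaining equation mentions t.
Bind w := u; substituting into the one remaining equation that mentions w gives: app(q(u, 7), app(v, z)) = app(q(x1, 7), s).
Bind y := 7; substituting into the one remaining equation that mentions y gives: h(q(x, h(x, x, x)), v, z) = h(x1, q(app(u, x), x), q(r(7, 7), app(7, empty))).
Decompose h/3: q(x, h(x, x, x)) = x1,  v = q(app(u, x), x),  z = q(r(7, 7), app(7, empty)).
Bind x1 := q(x, h(x, x, x)); substituting into the one remaining equation that mentions x1 gives: app(q(u, 7), app(v, z)) = app(q(q(x, h(x, x, x)), 7), s).
Bind v := q(app(u, x), x); substituting into the one remaining equation that mentions v gives: app(q(u, 7), app(q(app(u, x), x), z)) = app(q(q(x, h(x, x, x)), 7), s).
Bind z := q(r(7, 7), app(7, empty)); substituting into the one remaining equation that mentions z gives: app(q(u, 7), app(q(app(u, x), x), q(r(7, 7), app(7, empty)))) = app(q(q(x, h(x, x, x)), 7), s).
Decompose r/2: 7 = 7,  app(empty, y1) = app(x, app(empty, 7)).
Delete trivial equation 7 = 7.
Decompose app/2: empty = x,  y1 = app(empty, 7).
Bind x := empty; substituting into the one remaining equation that mentions x gives: app(q(u, 7), app(q(app(u, empty), empty), q(r(7, 7), app(7, empty)))) = app(q(q(empty, h(empty, empty, empty)), 7), s). Substituting into the earlier bindings gives x1 := q(empty, h(empty, empty, empty)), v := q(app(u, empty), empty).
Bind y1 := app(empty, 7); no other remaining equation mentions y1.
Decompose app/2: q(u, 7) = q(q(empty, h(empty, empty, empty)), 7),  app(q(app(u, empty), empty), q(r(7, 7), app(7, empty))) = s.
Decompose q/2: u = q(empty, h(empty, empty, empty)),  7 = 7.
Bind u := q(empty, h(empty, empty, empty)); substituting into the one remaining equation that mentions u gives: app(q(app(q(empty, h(empty, empty, empty)), empty), empty), q(r(7, 7), app(7, empty))) = s. Substituting into the earlier bindings gives w := q(empty, h(empty, empty, empty)), v := q(app(q(empty, h(empty, empty, empty)), empty), empty).
Delete trivial equation 7 = 7.
Bind s := app(q(app(q(empty, h(empty, empty, empty)), empty), empty), q(r(7, 7), app(7, empty))).
MGU = { t ↦ h(empty, empty, 1), w ↦ q(empty, h(empty, empty, empty)), y ↦ 7, x1 ↦ q(empty, h(empty, empty, empty)), v ↦ q(app(q(empty, h(empty, empty, empty)), empty), empty), z ↦ q(r(7, 7), app(7, empty)), x ↦ empty, y1 ↦ app(empty, 7), u ↦ q(empty, h(empty, empty, empty)), s ↦ app(q(app(q(empty, h(empty, empty, empty)), empty), empty), q(r(7, 7), app(7, empty))) }, so z ↦ q(r(7, 7), app(7, empty)).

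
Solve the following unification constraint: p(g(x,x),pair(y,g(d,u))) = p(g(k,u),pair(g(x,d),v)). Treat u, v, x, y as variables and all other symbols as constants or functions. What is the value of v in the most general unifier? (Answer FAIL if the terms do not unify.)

Decompose p/2: g(x,x) = g(k,u),  pair(y,g(d,u)) = pair(g(x,d),v).
Decompose g/2: x = k,  x = u.
Bind x := k; substituting into the remaining equations gives: k = u,  pair(y,g(d,u)) = pair(g(k,d),v).
Bind u := k; substituting into the remaining equation gives: pair(y,g(d,k)) = pair(g(k,d),v).
Decompose pair/2: y = g(k,d),  g(d,k) = v.
Bind y := g(k,d); no other remaining equation mentions y.
Bind v := g(d,k).
MGU = { x -> k, u -> k, y -> g(k,d), v -> g(d,k) }, so v -> g(d,k).

g(d,k)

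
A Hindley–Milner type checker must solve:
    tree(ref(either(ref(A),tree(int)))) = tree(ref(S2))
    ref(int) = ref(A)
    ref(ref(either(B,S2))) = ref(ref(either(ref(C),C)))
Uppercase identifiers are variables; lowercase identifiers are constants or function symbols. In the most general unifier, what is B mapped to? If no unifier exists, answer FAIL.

Decompose tree/1: ref(either(ref(A),tree(int))) = ref(S2).
Decompose ref/1: either(ref(A),tree(int)) = S2.
Bind S2 := either(ref(A),tree(int)); substituting into the one remaining equation that mentions S2 gives: ref(ref(either(B,either(ref(A),tree(int))))) = ref(ref(either(ref(C),C))).
Decompose ref/1: int = A.
Bind A := int; substituting into the remaining equation gives: ref(ref(either(B,either(ref(int),tree(int))))) = ref(ref(either(ref(C),C))). Substituting into the earlier binding gives S2 := either(ref(int),tree(int)).
Decompose ref/1: ref(either(B,either(ref(int),tree(int)))) = ref(either(ref(C),C)).
Decompose ref/1: either(B,either(ref(int),tree(int))) = either(ref(C),C).
Decompose either/2: B = ref(C),  either(ref(int),tree(int)) = C.
Bind B := ref(C); no other remaining equation mentions B.
Bind C := either(ref(int),tree(int)). Substituting into the earlier binding gives B := ref(either(ref(int),tree(int))).
MGU = { S2 ↦ either(ref(int),tree(int)), A ↦ int, B ↦ ref(either(ref(int),tree(int))), C ↦ either(ref(int),tree(int)) }, so B ↦ ref(either(ref(int),tree(int))).

ref(either(ref(int),tree(int)))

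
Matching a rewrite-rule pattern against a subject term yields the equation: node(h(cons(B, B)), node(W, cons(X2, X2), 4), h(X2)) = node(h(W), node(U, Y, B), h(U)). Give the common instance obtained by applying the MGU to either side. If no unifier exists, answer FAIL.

node(h(cons(4, 4)), node(cons(4, 4), cons(cons(4, 4), cons(4, 4)), 4), h(cons(4, 4)))

Decompose node/3: h(cons(B, B)) = h(W),  node(W, cons(X2, X2), 4) = node(U, Y, B),  h(X2) = h(U).
Decompose h/1: cons(B, B) = W.
Bind W := cons(B, B); substituting into the one remaining equation that mentions W gives: node(cons(B, B), cons(X2, X2), 4) = node(U, Y, B).
Decompose node/3: cons(B, B) = U,  cons(X2, X2) = Y,  4 = B.
Bind U := cons(B, B); substituting into the one remaining equation that mentions U gives: h(X2) = h(cons(B, B)).
Bind Y := cons(X2, X2); no other remaining equation mentions Y.
Bind B := 4; substituting into the remaining equation gives: h(X2) = h(cons(4, 4)). Substituting into the earlier bindings gives W := cons(4, 4), U := cons(4, 4).
Decompose h/1: X2 = cons(4, 4).
Bind X2 := cons(4, 4). Substituting into the earlier binding gives Y := cons(cons(4, 4), cons(4, 4)).
Applying the MGU to either side gives node(h(cons(4, 4)), node(cons(4, 4), cons(cons(4, 4), cons(4, 4)), 4), h(cons(4, 4))).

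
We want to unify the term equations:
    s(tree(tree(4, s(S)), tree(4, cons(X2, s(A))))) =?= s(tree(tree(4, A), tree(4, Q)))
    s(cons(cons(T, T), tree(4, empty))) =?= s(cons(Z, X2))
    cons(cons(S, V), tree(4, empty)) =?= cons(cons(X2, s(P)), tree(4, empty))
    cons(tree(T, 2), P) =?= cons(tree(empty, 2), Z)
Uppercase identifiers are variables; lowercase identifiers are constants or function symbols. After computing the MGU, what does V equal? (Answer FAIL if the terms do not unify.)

Decompose s/1: tree(tree(4, s(S)), tree(4, cons(X2, s(A)))) =?= tree(tree(4, A), tree(4, Q)).
Decompose tree/2: tree(4, s(S)) =?= tree(4, A),  tree(4, cons(X2, s(A))) =?= tree(4, Q).
Decompose tree/2: 4 =?= 4,  s(S) =?= A.
Delete trivial equation 4 =?= 4.
Bind A := s(S); substituting into the one remaining equation that mentions A gives: tree(4, cons(X2, s(s(S)))) =?= tree(4, Q).
Decompose tree/2: 4 =?= 4,  cons(X2, s(s(S))) =?= Q.
Delete trivial equation 4 =?= 4.
Bind Q := cons(X2, s(s(S))); no other remaining equation mentions Q.
Decompose s/1: cons(cons(T, T), tree(4, empty)) =?= cons(Z, X2).
Decompose cons/2: cons(T, T) =?= Z,  tree(4, empty) =?= X2.
Bind Z := cons(T, T); substituting into the one remaining equation that mentions Z gives: cons(tree(T, 2), P) =?= cons(tree(empty, 2), cons(T, T)).
Bind X2 := tree(4, empty); substituting into the one remaining equation that mentions X2 gives: cons(cons(S, V), tree(4, empty)) =?= cons(cons(tree(4, empty), s(P)), tree(4, empty)). Substituting into the earlier binding gives Q := cons(tree(4, empty), s(s(S))).
Decompose cons/2: cons(S, V) =?= cons(tree(4, empty), s(P)),  tree(4, empty) =?= tree(4, empty).
Decompose cons/2: S =?= tree(4, empty),  V =?= s(P).
Bind S := tree(4, empty); no other remaining equation mentions S. Substituting into the earlier bindings gives A := s(tree(4, empty)), Q := cons(tree(4, empty), s(s(tree(4, empty)))).
Bind V := s(P); no other remaining equation mentions V.
Delete trivial equation tree(4, empty) =?= tree(4, empty).
Decompose cons/2: tree(T, 2) =?= tree(empty, 2),  P =?= cons(T, T).
Decompose tree/2: T =?= empty,  2 =?= 2.
Bind T := empty; substituting into the one remaining equation that mentions T gives: P =?= cons(empty, empty). Substituting into the earlier binding gives Z := cons(empty, empty).
Delete trivial equation 2 =?= 2.
Bind P := cons(empty, empty). Substituting into the earlier binding gives V := s(cons(empty, empty)).
MGU = { A ↦ s(tree(4, empty)), Q ↦ cons(tree(4, empty), s(s(tree(4, empty)))), Z ↦ cons(empty, empty), X2 ↦ tree(4, empty), S ↦ tree(4, empty), V ↦ s(cons(empty, empty)), T ↦ empty, P ↦ cons(empty, empty) }, so V ↦ s(cons(empty, empty)).

s(cons(empty, empty))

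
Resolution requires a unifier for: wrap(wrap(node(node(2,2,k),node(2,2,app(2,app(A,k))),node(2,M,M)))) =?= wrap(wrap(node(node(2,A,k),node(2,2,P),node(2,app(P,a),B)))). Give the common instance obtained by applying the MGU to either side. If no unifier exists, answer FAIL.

Decompose wrap/1: wrap(node(node(2,2,k),node(2,2,app(2,app(A,k))),node(2,M,M))) =?= wrap(node(node(2,A,k),node(2,2,P),node(2,app(P,a),B))).
Decompose wrap/1: node(node(2,2,k),node(2,2,app(2,app(A,k))),node(2,M,M)) =?= node(node(2,A,k),node(2,2,P),node(2,app(P,a),B)).
Decompose node/3: node(2,2,k) =?= node(2,A,k),  node(2,2,app(2,app(A,k))) =?= node(2,2,P),  node(2,M,M) =?= node(2,app(P,a),B).
Decompose node/3: 2 =?= 2,  2 =?= A,  k =?= k.
Delete trivial equation 2 =?= 2.
Bind A := 2; substituting into the one remaining equation that mentions A gives: node(2,2,app(2,app(2,k))) =?= node(2,2,P).
Delete trivial equation k =?= k.
Decompose node/3: 2 =?= 2,  2 =?= 2,  app(2,app(2,k)) =?= P.
Delete trivial equation 2 =?= 2.
Delete trivial equation 2 =?= 2.
Bind P := app(2,app(2,k)); substituting into the remaining equation gives: node(2,M,M) =?= node(2,app(app(2,app(2,k)),a),B).
Decompose node/3: 2 =?= 2,  M =?= app(app(2,app(2,k)),a),  M =?= B.
Delete trivial equation 2 =?= 2.
Bind M := app(app(2,app(2,k)),a); substituting into the remaining equation gives: app(app(2,app(2,k)),a) =?= B.
Bind B := app(app(2,app(2,k)),a).
Applying the MGU to either side gives wrap(wrap(node(node(2,2,k),node(2,2,app(2,app(2,k))),node(2,app(app(2,app(2,k)),a),app(app(2,app(2,k)),a))))).

wrap(wrap(node(node(2,2,k),node(2,2,app(2,app(2,k))),node(2,app(app(2,app(2,k)),a),app(app(2,app(2,k)),a)))))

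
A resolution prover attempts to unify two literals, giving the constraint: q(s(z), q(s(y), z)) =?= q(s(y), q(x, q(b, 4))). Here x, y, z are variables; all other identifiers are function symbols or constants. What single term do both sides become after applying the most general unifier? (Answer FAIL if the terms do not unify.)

q(s(q(b, 4)), q(s(q(b, 4)), q(b, 4)))

Decompose q/2: s(z) =?= s(y),  q(s(y), z) =?= q(x, q(b, 4)).
Decompose s/1: z =?= y.
Bind z := y; substituting into the remaining equation gives: q(s(y), y) =?= q(x, q(b, 4)).
Decompose q/2: s(y) =?= x,  y =?= q(b, 4).
Bind x := s(y); no other remaining equation mentions x.
Bind y := q(b, 4). Substituting into the earlier bindings gives z := q(b, 4), x := s(q(b, 4)).
Applying the MGU to either side gives q(s(q(b, 4)), q(s(q(b, 4)), q(b, 4))).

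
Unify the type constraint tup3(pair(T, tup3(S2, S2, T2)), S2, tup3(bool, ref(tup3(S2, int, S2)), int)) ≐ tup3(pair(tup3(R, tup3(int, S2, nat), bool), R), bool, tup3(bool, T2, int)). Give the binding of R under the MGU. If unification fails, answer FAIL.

tup3(bool, bool, ref(tup3(bool, int, bool)))

Decompose tup3/3: pair(T, tup3(S2, S2, T2)) ≐ pair(tup3(R, tup3(int, S2, nat), bool), R),  S2 ≐ bool,  tup3(bool, ref(tup3(S2, int, S2)), int) ≐ tup3(bool, T2, int).
Decompose pair/2: T ≐ tup3(R, tup3(int, S2, nat), bool),  tup3(S2, S2, T2) ≐ R.
Bind T := tup3(R, tup3(int, S2, nat), bool); no other remaining equation mentions T.
Bind R := tup3(S2, S2, T2); no other remaining equation mentions R. Substituting into the earlier binding gives T := tup3(tup3(S2, S2, T2), tup3(int, S2, nat), bool).
Bind S2 := bool; substituting into the remaining equation gives: tup3(bool, ref(tup3(bool, int, bool)), int) ≐ tup3(bool, T2, int). Substituting into the earlier bindings gives T := tup3(tup3(bool, bool, T2), tup3(int, bool, nat), bool), R := tup3(bool, bool, T2).
Decompose tup3/3: bool ≐ bool,  ref(tup3(bool, int, bool)) ≐ T2,  int ≐ int.
Delete trivial equation bool ≐ bool.
Bind T2 := ref(tup3(bool, int, bool)); no other remaining equation mentions T2. Substituting into the earlier bindings gives T := tup3(tup3(bool, bool, ref(tup3(bool, int, bool))), tup3(int, bool, nat), bool), R := tup3(bool, bool, ref(tup3(bool, int, bool))).
Delete trivial equation int ≐ int.
MGU = { T -> tup3(tup3(bool, bool, ref(tup3(bool, int, bool))), tup3(int, bool, nat), bool), R -> tup3(bool, bool, ref(tup3(bool, int, bool))), S2 -> bool, T2 -> ref(tup3(bool, int, bool)) }, so R -> tup3(bool, bool, ref(tup3(bool, int, bool))).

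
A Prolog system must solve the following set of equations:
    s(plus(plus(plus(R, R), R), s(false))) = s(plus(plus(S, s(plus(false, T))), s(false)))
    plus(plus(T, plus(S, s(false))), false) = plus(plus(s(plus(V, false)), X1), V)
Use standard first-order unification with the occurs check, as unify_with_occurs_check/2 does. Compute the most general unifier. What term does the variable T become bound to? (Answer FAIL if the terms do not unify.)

Decompose s/1: plus(plus(plus(R, R), R), s(false)) = plus(plus(S, s(plus(false, T))), s(false)).
Decompose plus/2: plus(plus(R, R), R) = plus(S, s(plus(false, T))),  s(false) = s(false).
Decompose plus/2: plus(R, R) = S,  R = s(plus(false, T)).
Bind S := plus(R, R); substituting into the one remaining equation that mentions S gives: plus(plus(T, plus(plus(R, R), s(false))), false) = plus(plus(s(plus(V, false)), X1), V).
Bind R := s(plus(false, T)); substituting into the one remaining equation that mentions R gives: plus(plus(T, plus(plus(s(plus(false, T)), s(plus(false, T))), s(false))), false) = plus(plus(s(plus(V, false)), X1), V). Substituting into the earlier binding gives S := plus(s(plus(false, T)), s(plus(false, T))).
Delete trivial equation s(false) = s(false).
Decompose plus/2: plus(T, plus(plus(s(plus(false, T)), s(plus(false, T))), s(false))) = plus(s(plus(V, false)), X1),  false = V.
Decompose plus/2: T = s(plus(V, false)),  plus(plus(s(plus(false, T)), s(plus(false, T))), s(false)) = X1.
Bind T := s(plus(V, false)); substituting into the one remaining equation that mentions T gives: plus(plus(s(plus(false, s(plus(V, false)))), s(plus(false, s(plus(V, false))))), s(false)) = X1. Substituting into the earlier bindings gives S := plus(s(plus(false, s(plus(V, false)))), s(plus(false, s(plus(V, false))))), R := s(plus(false, s(plus(V, false)))).
Bind X1 := plus(plus(s(plus(false, s(plus(V, false)))), s(plus(false, s(plus(V, false))))), s(false)); no other remaining equation mentions X1.
Bind V := false. Substituting into the earlier bindings gives S := plus(s(plus(false, s(plus(false, false)))), s(plus(false, s(plus(false, false))))), R := s(plus(false, s(plus(false, false)))), T := s(plus(false, false)), X1 := plus(plus(s(plus(false, s(plus(false, false)))), s(plus(false, s(plus(false, false))))), s(false)).
MGU = { S ↦ plus(s(plus(false, s(plus(false, false)))), s(plus(false, s(plus(false, false))))), R ↦ s(plus(false, s(plus(false, false)))), T ↦ s(plus(false, false)), X1 ↦ plus(plus(s(plus(false, s(plus(false, false)))), s(plus(false, s(plus(false, false))))), s(false)), V ↦ false }, so T ↦ s(plus(false, false)).

s(plus(false, false))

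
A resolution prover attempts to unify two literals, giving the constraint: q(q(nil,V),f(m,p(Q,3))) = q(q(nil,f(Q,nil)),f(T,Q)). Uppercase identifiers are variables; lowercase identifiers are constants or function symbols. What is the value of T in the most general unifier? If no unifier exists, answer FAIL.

Decompose q/2: q(nil,V) = q(nil,f(Q,nil)),  f(m,p(Q,3)) = f(T,Q).
Decompose q/2: nil = nil,  V = f(Q,nil).
Delete trivial equation nil = nil.
Bind V := f(Q,nil); no other remaining equation mentions V.
Decompose f/2: m = T,  p(Q,3) = Q.
Bind T := m; no other remaining equation mentions T.
Occurs check fails: Q occurs in p(Q,3); the equation Q = p(Q,3) has no finite solution.

FAIL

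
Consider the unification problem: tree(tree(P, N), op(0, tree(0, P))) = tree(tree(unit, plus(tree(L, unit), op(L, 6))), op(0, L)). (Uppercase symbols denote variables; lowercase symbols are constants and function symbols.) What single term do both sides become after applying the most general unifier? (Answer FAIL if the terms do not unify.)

tree(tree(unit, plus(tree(tree(0, unit), unit), op(tree(0, unit), 6))), op(0, tree(0, unit)))

Decompose tree/2: tree(P, N) = tree(unit, plus(tree(L, unit), op(L, 6))),  op(0, tree(0, P)) = op(0, L).
Decompose tree/2: P = unit,  N = plus(tree(L, unit), op(L, 6)).
Bind P := unit; substituting into the one remaining equation that mentions P gives: op(0, tree(0, unit)) = op(0, L).
Bind N := plus(tree(L, unit), op(L, 6)); no other remaining equation mentions N.
Decompose op/2: 0 = 0,  tree(0, unit) = L.
Delete trivial equation 0 = 0.
Bind L := tree(0, unit). Substituting into the earlier binding gives N := plus(tree(tree(0, unit), unit), op(tree(0, unit), 6)).
Applying the MGU to either side gives tree(tree(unit, plus(tree(tree(0, unit), unit), op(tree(0, unit), 6))), op(0, tree(0, unit))).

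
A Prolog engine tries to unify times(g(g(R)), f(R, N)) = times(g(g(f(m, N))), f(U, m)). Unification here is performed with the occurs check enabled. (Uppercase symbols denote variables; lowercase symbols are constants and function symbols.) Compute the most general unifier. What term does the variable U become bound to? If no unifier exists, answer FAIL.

f(m, m)

Decompose times/2: g(g(R)) = g(g(f(m, N))),  f(R, N) = f(U, m).
Decompose g/1: g(R) = g(f(m, N)).
Decompose g/1: R = f(m, N).
Bind R := f(m, N); substituting into the remaining equation gives: f(f(m, N), N) = f(U, m).
Decompose f/2: f(m, N) = U,  N = m.
Bind U := f(m, N); no other remaining equation mentions U.
Bind N := m. Substituting into the earlier bindings gives R := f(m, m), U := f(m, m).
MGU = { R = f(m, m), U = f(m, m), N = m }, so U = f(m, m).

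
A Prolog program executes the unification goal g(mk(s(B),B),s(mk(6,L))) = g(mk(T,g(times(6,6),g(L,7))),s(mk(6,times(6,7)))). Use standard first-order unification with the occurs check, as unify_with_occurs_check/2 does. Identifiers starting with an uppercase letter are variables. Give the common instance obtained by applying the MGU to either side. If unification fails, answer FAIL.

g(mk(s(g(times(6,6),g(times(6,7),7))),g(times(6,6),g(times(6,7),7))),s(mk(6,times(6,7))))

Decompose g/2: mk(s(B),B) = mk(T,g(times(6,6),g(L,7))),  s(mk(6,L)) = s(mk(6,times(6,7))).
Decompose mk/2: s(B) = T,  B = g(times(6,6),g(L,7)).
Bind T := s(B); no other remaining equation mentions T.
Bind B := g(times(6,6),g(L,7)); no other remaining equation mentions B. Substituting into the earlier binding gives T := s(g(times(6,6),g(L,7))).
Decompose s/1: mk(6,L) = mk(6,times(6,7)).
Decompose mk/2: 6 = 6,  L = times(6,7).
Delete trivial equation 6 = 6.
Bind L := times(6,7). Substituting into the earlier bindings gives T := s(g(times(6,6),g(times(6,7),7))), B := g(times(6,6),g(times(6,7),7)).
Applying the MGU to either side gives g(mk(s(g(times(6,6),g(times(6,7),7))),g(times(6,6),g(times(6,7),7))),s(mk(6,times(6,7)))).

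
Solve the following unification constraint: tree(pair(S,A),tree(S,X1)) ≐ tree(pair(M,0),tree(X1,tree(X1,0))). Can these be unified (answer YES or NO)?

NO

Decompose tree/2: pair(S,A) ≐ pair(M,0),  tree(S,X1) ≐ tree(X1,tree(X1,0)).
Decompose pair/2: S ≐ M,  A ≐ 0.
Bind S := M; substituting into the one remaining equation that mentions S gives: tree(M,X1) ≐ tree(X1,tree(X1,0)).
Bind A := 0; no other remaining equation mentions A.
Decompose tree/2: M ≐ X1,  X1 ≐ tree(X1,0).
Bind M := X1; no other remaining equation mentions M. Substituting into the earlier binding gives S := X1.
Occurs check fails: X1 occurs in tree(X1,0); the equation X1 ≐ tree(X1,0) has no finite solution.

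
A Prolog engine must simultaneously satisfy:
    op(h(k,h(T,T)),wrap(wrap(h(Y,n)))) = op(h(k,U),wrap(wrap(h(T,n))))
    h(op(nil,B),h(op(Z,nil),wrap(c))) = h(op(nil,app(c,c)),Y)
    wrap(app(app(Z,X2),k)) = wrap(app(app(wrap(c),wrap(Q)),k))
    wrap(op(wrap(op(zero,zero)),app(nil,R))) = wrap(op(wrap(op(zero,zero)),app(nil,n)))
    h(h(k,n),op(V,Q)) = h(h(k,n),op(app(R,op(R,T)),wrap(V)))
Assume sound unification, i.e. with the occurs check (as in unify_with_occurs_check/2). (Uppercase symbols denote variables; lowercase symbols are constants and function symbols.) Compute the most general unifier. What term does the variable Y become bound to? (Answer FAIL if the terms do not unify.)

h(op(wrap(c),nil),wrap(c))

Decompose op/2: h(k,h(T,T)) = h(k,U),  wrap(wrap(h(Y,n))) = wrap(wrap(h(T,n))).
Decompose h/2: k = k,  h(T,T) = U.
Delete trivial equation k = k.
Bind U := h(T,T); no other remaining equation mentions U.
Decompose wrap/1: wrap(h(Y,n)) = wrap(h(T,n)).
Decompose wrap/1: h(Y,n) = h(T,n).
Decompose h/2: Y = T,  n = n.
Bind Y := T; substituting into the one remaining equation that mentions Y gives: h(op(nil,B),h(op(Z,nil),wrap(c))) = h(op(nil,app(c,c)),T).
Delete trivial equation n = n.
Decompose h/2: op(nil,B) = op(nil,app(c,c)),  h(op(Z,nil),wrap(c)) = T.
Decompose op/2: nil = nil,  B = app(c,c).
Delete trivial equation nil = nil.
Bind B := app(c,c); no other remaining equation mentions B.
Bind T := h(op(Z,nil),wrap(c)); substituting into the one remaining equation that mentions T gives: h(h(k,n),op(V,Q)) = h(h(k,n),op(app(R,op(R,h(op(Z,nil),wrap(c)))),wrap(V))). Substituting into the earlier bindings gives U := h(h(op(Z,nil),wrap(c)),h(op(Z,nil),wrap(c))), Y := h(op(Z,nil),wrap(c)).
Decompose wrap/1: app(app(Z,X2),k) = app(app(wrap(c),wrap(Q)),k).
Decompose app/2: app(Z,X2) = app(wrap(c),wrap(Q)),  k = k.
Decompose app/2: Z = wrap(c),  X2 = wrap(Q).
Bind Z := wrap(c); substituting into the one remaining equation that mentions Z gives: h(h(k,n),op(V,Q)) = h(h(k,n),op(app(R,op(R,h(op(wrap(c),nil),wrap(c)))),wrap(V))). Substituting into the earlier bindings gives U := h(h(op(wrap(c),nil),wrap(c)),h(op(wrap(c),nil),wrap(c))), Y := h(op(wrap(c),nil),wrap(c)), T := h(op(wrap(c),nil),wrap(c)).
Bind X2 := wrap(Q); no other remaining equation mentions X2.
Delete trivial equation k = k.
Decompose wrap/1: op(wrap(op(zero,zero)),app(nil,R)) = op(wrap(op(zero,zero)),app(nil,n)).
Decompose op/2: wrap(op(zero,zero)) = wrap(op(zero,zero)),  app(nil,R) = app(nil,n).
Delete trivial equation wrap(op(zero,zero)) = wrap(op(zero,zero)).
Decompose app/2: nil = nil,  R = n.
Delete trivial equation nil = nil.
Bind R := n; substituting into the remaining equation gives: h(h(k,n),op(V,Q)) = h(h(k,n),op(app(n,op(n,h(op(wrap(c),nil),wrap(c)))),wrap(V))).
Decompose h/2: h(k,n) = h(k,n),  op(V,Q) = op(app(n,op(n,h(op(wrap(c),nil),wrap(c)))),wrap(V)).
Delete trivial equation h(k,n) = h(k,n).
Decompose op/2: V = app(n,op(n,h(op(wrap(c),nil),wrap(c)))),  Q = wrap(V).
Bind V := app(n,op(n,h(op(wrap(c),nil),wrap(c)))); substituting into the remaining equation gives: Q = wrap(app(n,op(n,h(op(wrap(c),nil),wrap(c))))).
Bind Q := wrap(app(n,op(n,h(op(wrap(c),nil),wrap(c))))). Substituting into the earlier binding gives X2 := wrap(wrap(app(n,op(n,h(op(wrap(c),nil),wrap(c)))))).
MGU = { U -> h(h(op(wrap(c),nil),wrap(c)),h(op(wrap(c),nil),wrap(c))), Y -> h(op(wrap(c),nil),wrap(c)), B -> app(c,c), T -> h(op(wrap(c),nil),wrap(c)), Z -> wrap(c), X2 -> wrap(wrap(app(n,op(n,h(op(wrap(c),nil),wrap(c)))))), R -> n, V -> app(n,op(n,h(op(wrap(c),nil),wrap(c)))), Q -> wrap(app(n,op(n,h(op(wrap(c),nil),wrap(c))))) }, so Y -> h(op(wrap(c),nil),wrap(c)).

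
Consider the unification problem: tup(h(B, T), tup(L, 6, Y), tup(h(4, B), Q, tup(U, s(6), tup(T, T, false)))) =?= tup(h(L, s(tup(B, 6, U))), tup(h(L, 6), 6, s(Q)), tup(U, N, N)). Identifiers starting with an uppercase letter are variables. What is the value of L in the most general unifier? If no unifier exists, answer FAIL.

FAIL

Decompose tup/3: h(B, T) =?= h(L, s(tup(B, 6, U))),  tup(L, 6, Y) =?= tup(h(L, 6), 6, s(Q)),  tup(h(4, B), Q, tup(U, s(6), tup(T, T, false))) =?= tup(U, N, N).
Decompose h/2: B =?= L,  T =?= s(tup(B, 6, U)).
Bind B := L; substituting into the 2 remaining equations that mention B gives: T =?= s(tup(L, 6, U)),  tup(h(4, L), Q, tup(U, s(6), tup(T, T, false))) =?= tup(U, N, N).
Bind T := s(tup(L, 6, U)); substituting into the one remaining equation that mentions T gives: tup(h(4, L), Q, tup(U, s(6), tup(s(tup(L, 6, U)), s(tup(L, 6, U)), false))) =?= tup(U, N, N).
Decompose tup/3: L =?= h(L, 6),  6 =?= 6,  Y =?= s(Q).
Occurs check fails: L occurs in h(L, 6); the equation L =?= h(L, 6) has no finite solution.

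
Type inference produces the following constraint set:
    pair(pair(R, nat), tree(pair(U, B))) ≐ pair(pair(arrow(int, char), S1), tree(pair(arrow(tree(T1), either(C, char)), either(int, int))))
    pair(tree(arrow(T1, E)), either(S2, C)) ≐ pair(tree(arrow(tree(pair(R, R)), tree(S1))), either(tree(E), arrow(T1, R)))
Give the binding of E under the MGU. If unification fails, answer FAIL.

Decompose pair/2: pair(R, nat) ≐ pair(arrow(int, char), S1),  tree(pair(U, B)) ≐ tree(pair(arrow(tree(T1), either(C, char)), either(int, int))).
Decompose pair/2: R ≐ arrow(int, char),  nat ≐ S1.
Bind R := arrow(int, char); substituting into the one remaining equation that mentions R gives: pair(tree(arrow(T1, E)), either(S2, C)) ≐ pair(tree(arrow(tree(pair(arrow(int, char), arrow(int, char))), tree(S1))), either(tree(E), arrow(T1, arrow(int, char)))).
Bind S1 := nat; substituting into the one remaining equation that mentions S1 gives: pair(tree(arrow(T1, E)), either(S2, C)) ≐ pair(tree(arrow(tree(pair(arrow(int, char), arrow(int, char))), tree(nat))), either(tree(E), arrow(T1, arrow(int, char)))).
Decompose tree/1: pair(U, B) ≐ pair(arrow(tree(T1), either(C, char)), either(int, int)).
Decompose pair/2: U ≐ arrow(tree(T1), either(C, char)),  B ≐ either(int, int).
Bind U := arrow(tree(T1), either(C, char)); no other remaining equation mentions U.
Bind B := either(int, int); no other remaining equation mentions B.
Decompose pair/2: tree(arrow(T1, E)) ≐ tree(arrow(tree(pair(arrow(int, char), arrow(int, char))), tree(nat))),  either(S2, C) ≐ either(tree(E), arrow(T1, arrow(int, char))).
Decompose tree/1: arrow(T1, E) ≐ arrow(tree(pair(arrow(int, char), arrow(int, char))), tree(nat)).
Decompose arrow/2: T1 ≐ tree(pair(arrow(int, char), arrow(int, char))),  E ≐ tree(nat).
Bind T1 := tree(pair(arrow(int, char), arrow(int, char))); substituting into the one remaining equation that mentions T1 gives: either(S2, C) ≐ either(tree(E), arrow(tree(pair(arrow(int, char), arrow(int, char))), arrow(int, char))). Substituting into the earlier binding gives U := arrow(tree(tree(pair(arrow(int, char), arrow(int, char)))), either(C, char)).
Bind E := tree(nat); substituting into the remaining equation gives: either(S2, C) ≐ either(tree(tree(nat)), arrow(tree(pair(arrow(int, char), arrow(int, char))), arrow(int, char))).
Decompose either/2: S2 ≐ tree(tree(nat)),  C ≐ arrow(tree(pair(arrow(int, char), arrow(int, char))), arrow(int, char)).
Bind S2 := tree(tree(nat)); no other remaining equation mentions S2.
Bind C := arrow(tree(pair(arrow(int, char), arrow(int, char))), arrow(int, char)). Substituting into the earlier binding gives U := arrow(tree(tree(pair(arrow(int, char), arrow(int, char)))), either(arrow(tree(pair(arrow(int, char), arrow(int, char))), arrow(int, char)), char)).
MGU = { R -> arrow(int, char), S1 -> nat, U -> arrow(tree(tree(pair(arrow(int, char), arrow(int, char)))), either(arrow(tree(pair(arrow(int, char), arrow(int, char))), arrow(int, char)), char)), B -> either(int, int), T1 -> tree(pair(arrow(int, char), arrow(int, char))), E -> tree(nat), S2 -> tree(tree(nat)), C -> arrow(tree(pair(arrow(int, char), arrow(int, char))), arrow(int, char)) }, so E -> tree(nat).

tree(nat)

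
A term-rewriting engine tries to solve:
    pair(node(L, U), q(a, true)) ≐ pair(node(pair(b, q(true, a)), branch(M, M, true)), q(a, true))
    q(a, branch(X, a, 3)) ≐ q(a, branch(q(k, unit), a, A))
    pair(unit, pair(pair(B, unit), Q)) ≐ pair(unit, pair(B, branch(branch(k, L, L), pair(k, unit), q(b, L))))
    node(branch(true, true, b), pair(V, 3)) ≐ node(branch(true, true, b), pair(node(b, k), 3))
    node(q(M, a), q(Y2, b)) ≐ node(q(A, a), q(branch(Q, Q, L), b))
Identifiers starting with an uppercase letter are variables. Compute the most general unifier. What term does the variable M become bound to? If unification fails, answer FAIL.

Decompose pair/2: node(L, U) ≐ node(pair(b, q(true, a)), branch(M, M, true)),  q(a, true) ≐ q(a, true).
Decompose node/2: L ≐ pair(b, q(true, a)),  U ≐ branch(M, M, true).
Bind L := pair(b, q(true, a)); substituting into the 2 remaining equations that mention L gives: pair(unit, pair(pair(B, unit), Q)) ≐ pair(unit, pair(B, branch(branch(k, pair(b, q(true, a)), pair(b, q(true, a))), pair(k, unit), q(b, pair(b, q(true, a)))))),  node(q(M, a), q(Y2, b)) ≐ node(q(A, a), q(branch(Q, Q, pair(b, q(true, a))), b)).
Bind U := branch(M, M, true); no other remaining equation mentions U.
Delete trivial equation q(a, true) ≐ q(a, true).
Decompose q/2: a ≐ a,  branch(X, a, 3) ≐ branch(q(k, unit), a, A).
Delete trivial equation a ≐ a.
Decompose branch/3: X ≐ q(k, unit),  a ≐ a,  3 ≐ A.
Bind X := q(k, unit); no other remaining equation mentions X.
Delete trivial equation a ≐ a.
Bind A := 3; substituting into the one remaining equation that mentions A gives: node(q(M, a), q(Y2, b)) ≐ node(q(3, a), q(branch(Q, Q, pair(b, q(true, a))), b)).
Decompose pair/2: unit ≐ unit,  pair(pair(B, unit), Q) ≐ pair(B, branch(branch(k, pair(b, q(true, a)), pair(b, q(true, a))), pair(k, unit), q(b, pair(b, q(true, a))))).
Delete trivial equation unit ≐ unit.
Decompose pair/2: pair(B, unit) ≐ B,  Q ≐ branch(branch(k, pair(b, q(true, a)), pair(b, q(true, a))), pair(k, unit), q(b, pair(b, q(true, a)))).
Occurs check fails: B occurs in pair(B, unit); the equation B ≐ pair(B, unit) has no finite solution.

FAIL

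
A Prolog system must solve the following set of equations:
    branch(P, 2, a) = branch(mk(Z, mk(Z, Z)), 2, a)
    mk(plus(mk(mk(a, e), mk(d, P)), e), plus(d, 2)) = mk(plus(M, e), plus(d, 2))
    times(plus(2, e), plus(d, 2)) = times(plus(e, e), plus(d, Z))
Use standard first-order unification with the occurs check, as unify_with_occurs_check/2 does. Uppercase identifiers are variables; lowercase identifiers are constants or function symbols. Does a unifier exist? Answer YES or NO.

Decompose branch/3: P = mk(Z, mk(Z, Z)),  2 = 2,  a = a.
Bind P := mk(Z, mk(Z, Z)); substituting into the one remaining equation that mentions P gives: mk(plus(mk(mk(a, e), mk(d, mk(Z, mk(Z, Z)))), e), plus(d, 2)) = mk(plus(M, e), plus(d, 2)).
Delete trivial equation 2 = 2.
Delete trivial equation a = a.
Decompose mk/2: plus(mk(mk(a, e), mk(d, mk(Z, mk(Z, Z)))), e) = plus(M, e),  plus(d, 2) = plus(d, 2).
Decompose plus/2: mk(mk(a, e), mk(d, mk(Z, mk(Z, Z)))) = M,  e = e.
Bind M := mk(mk(a, e), mk(d, mk(Z, mk(Z, Z)))); no other remaining equation mentions M.
Delete trivial equation e = e.
Delete trivial equation plus(d, 2) = plus(d, 2).
Decompose times/2: plus(2, e) = plus(e, e),  plus(d, 2) = plus(d, Z).
Decompose plus/2: 2 = e,  e = e.
Clash: constants 2 and e differ; no unifier exists.

NO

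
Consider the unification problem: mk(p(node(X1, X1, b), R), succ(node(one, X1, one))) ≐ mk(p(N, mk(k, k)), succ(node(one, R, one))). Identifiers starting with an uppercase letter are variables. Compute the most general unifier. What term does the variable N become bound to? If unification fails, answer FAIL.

node(mk(k, k), mk(k, k), b)

Decompose mk/2: p(node(X1, X1, b), R) ≐ p(N, mk(k, k)),  succ(node(one, X1, one)) ≐ succ(node(one, R, one)).
Decompose p/2: node(X1, X1, b) ≐ N,  R ≐ mk(k, k).
Bind N := node(X1, X1, b); no other remaining equation mentions N.
Bind R := mk(k, k); substituting into the remaining equation gives: succ(node(one, X1, one)) ≐ succ(node(one, mk(k, k), one)).
Decompose succ/1: node(one, X1, one) ≐ node(one, mk(k, k), one).
Decompose node/3: one ≐ one,  X1 ≐ mk(k, k),  one ≐ one.
Delete trivial equation one ≐ one.
Bind X1 := mk(k, k); no other remaining equation mentions X1. Substituting into the earlier binding gives N := node(mk(k, k), mk(k, k), b).
Delete trivial equation one ≐ one.
MGU = { N := node(mk(k, k), mk(k, k), b), R := mk(k, k), X1 := mk(k, k) }, so N := node(mk(k, k), mk(k, k), b).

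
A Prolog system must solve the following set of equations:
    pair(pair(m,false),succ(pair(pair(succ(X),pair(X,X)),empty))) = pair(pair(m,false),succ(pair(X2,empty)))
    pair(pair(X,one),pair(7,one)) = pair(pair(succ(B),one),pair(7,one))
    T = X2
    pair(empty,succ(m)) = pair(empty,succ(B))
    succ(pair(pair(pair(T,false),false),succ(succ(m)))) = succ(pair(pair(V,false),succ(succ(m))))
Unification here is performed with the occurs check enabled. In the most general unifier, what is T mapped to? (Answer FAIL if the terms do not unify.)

pair(succ(succ(m)),pair(succ(m),succ(m)))

Decompose pair/2: pair(m,false) = pair(m,false),  succ(pair(pair(succ(X),pair(X,X)),empty)) = succ(pair(X2,empty)).
Delete trivial equation pair(m,false) = pair(m,false).
Decompose succ/1: pair(pair(succ(X),pair(X,X)),empty) = pair(X2,empty).
Decompose pair/2: pair(succ(X),pair(X,X)) = X2,  empty = empty.
Bind X2 := pair(succ(X),pair(X,X)); substituting into the one remaining equation that mentions X2 gives: T = pair(succ(X),pair(X,X)).
Delete trivial equation empty = empty.
Decompose pair/2: pair(X,one) = pair(succ(B),one),  pair(7,one) = pair(7,one).
Decompose pair/2: X = succ(B),  one = one.
Bind X := succ(B); substituting into the one remaining equation that mentions X gives: T = pair(succ(succ(B)),pair(succ(B),succ(B))). Substituting into the earlier binding gives X2 := pair(succ(succ(B)),pair(succ(B),succ(B))).
Delete trivial equation one = one.
Delete trivial equation pair(7,one) = pair(7,one).
Bind T := pair(succ(succ(B)),pair(succ(B),succ(B))); substituting into the one remaining equation that mentions T gives: succ(pair(pair(pair(pair(succ(succ(B)),pair(succ(B),succ(B))),false),false),succ(succ(m)))) = succ(pair(pair(V,false),succ(succ(m)))).
Decompose pair/2: empty = empty,  succ(m) = succ(B).
Delete trivial equation empty = empty.
Decompose succ/1: m = B.
Bind B := m; substituting into the remaining equation gives: succ(pair(pair(pair(pair(succ(succ(m)),pair(succ(m),succ(m))),false),false),succ(succ(m)))) = succ(pair(pair(V,false),succ(succ(m)))). Substituting into the earlier bindings gives X2 := pair(succ(succ(m)),pair(succ(m),succ(m))), X := succ(m), T := pair(succ(succ(m)),pair(succ(m),succ(m))).
Decompose succ/1: pair(pair(pair(pair(succ(succ(m)),pair(succ(m),succ(m))),false),false),succ(succ(m))) = pair(pair(V,false),succ(succ(m))).
Decompose pair/2: pair(pair(pair(succ(succ(m)),pair(succ(m),succ(m))),false),false) = pair(V,false),  succ(succ(m)) = succ(succ(m)).
Decompose pair/2: pair(pair(succ(succ(m)),pair(succ(m),succ(m))),false) = V,  false = false.
Bind V := pair(pair(succ(succ(m)),pair(succ(m),succ(m))),false); no other remaining equation mentions V.
Delete trivial equation false = false.
Delete trivial equation succ(succ(m)) = succ(succ(m)).
MGU = { X2 ↦ pair(succ(succ(m)),pair(succ(m),succ(m))), X ↦ succ(m), T ↦ pair(succ(succ(m)),pair(succ(m),succ(m))), B ↦ m, V ↦ pair(pair(succ(succ(m)),pair(succ(m),succ(m))),false) }, so T ↦ pair(succ(succ(m)),pair(succ(m),succ(m))).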